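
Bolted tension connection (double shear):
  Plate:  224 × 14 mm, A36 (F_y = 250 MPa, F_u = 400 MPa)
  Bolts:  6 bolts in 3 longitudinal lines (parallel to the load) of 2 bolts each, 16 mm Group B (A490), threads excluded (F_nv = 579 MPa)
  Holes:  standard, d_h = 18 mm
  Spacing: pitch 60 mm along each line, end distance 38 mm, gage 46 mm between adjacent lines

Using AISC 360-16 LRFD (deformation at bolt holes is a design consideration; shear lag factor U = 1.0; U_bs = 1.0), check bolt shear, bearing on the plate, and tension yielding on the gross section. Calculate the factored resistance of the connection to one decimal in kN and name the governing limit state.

Bolt shear: A_b = π(16)²/4 = 201.06 mm². φR_n = 0.75 × 579 × 201.06 × 6 × 2 = 1047.7 kN.
Bearing (14 mm plate, F_u = 400 MPa): end bolts L_c = 38 − 18/2 = 29, R_n = min(1.2×29×14×400, 2.4×16×14×400) = 194.88 kN/bolt; interior L_c = 60 − 18 = 42, R_n = 215.04 kN/bolt. φR_n = 0.75 × (3×194.88 + 3×215.04) = 922.3 kN.
Tension yield (gross): A_g = 224×14 = 3136 mm². φR_n = 0.90 × 250 × 3136 = 705.6 kN.
Governing: min(1047.7, 922.3, 705.6) = 705.6 kN → gross-section yield.

705.6 kN (gross-section yield governs)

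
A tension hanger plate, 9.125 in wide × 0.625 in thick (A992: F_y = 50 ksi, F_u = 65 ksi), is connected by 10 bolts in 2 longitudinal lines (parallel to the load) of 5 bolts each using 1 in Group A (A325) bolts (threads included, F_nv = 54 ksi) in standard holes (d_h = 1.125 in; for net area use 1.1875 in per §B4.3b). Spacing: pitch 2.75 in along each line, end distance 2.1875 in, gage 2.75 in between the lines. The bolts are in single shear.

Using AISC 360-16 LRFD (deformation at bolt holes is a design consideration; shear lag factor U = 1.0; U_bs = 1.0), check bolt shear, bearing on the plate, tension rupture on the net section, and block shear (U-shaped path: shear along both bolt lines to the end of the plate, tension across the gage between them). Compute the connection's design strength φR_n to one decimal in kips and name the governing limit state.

Bolt shear: A_b = π(1)²/4 = 0.7854 in². φR_n = 0.75 × 54 × 0.7854 × 10 × 1 = 318.1 kips.
Bearing (0.625 in plate, F_u = 65 ksi): end bolts L_c = 2.1875 − 1.125/2 = 1.625, R_n = min(1.2×1.625×0.625×65, 2.4×1×0.625×65) = 79.219 kips/bolt; interior L_c = 2.75 − 1.125 = 1.625, R_n = 79.219 kips/bolt. φR_n = 0.75 × (2×79.219 + 8×79.219) = 594.1 kips.
Tension rupture (net): A_n = (9.125 − 2×1.1875)×0.625 = 4.2188 in² (U = 1.0, A_e = A_n). φR_n = 0.75 × 65 × 4.2188 = 205.7 kips.
Block shear: shear path 2×[2.1875+4×2.75] = 2×13.1875 in, A_gv = 16.484, A_nv = 2×(13.1875 − 4.5×1.1875)×0.625 = 9.8047 in²; tension across gage: (2.75 − 1×1.1875)×0.625 = 0.97656 in². R_n = min(0.6×65×9.8047, 0.6×50×16.484) + 1.0×65×0.97656 = min(382.38, 494.52) + 63.476 = 445.86 kips. φR_n = 0.75 × 445.86 = 334.4 kips.
Governing: min(318.1, 594.1, 205.7, 334.4) = 205.7 kips → net-section rupture.

205.7 kips (net-section rupture governs)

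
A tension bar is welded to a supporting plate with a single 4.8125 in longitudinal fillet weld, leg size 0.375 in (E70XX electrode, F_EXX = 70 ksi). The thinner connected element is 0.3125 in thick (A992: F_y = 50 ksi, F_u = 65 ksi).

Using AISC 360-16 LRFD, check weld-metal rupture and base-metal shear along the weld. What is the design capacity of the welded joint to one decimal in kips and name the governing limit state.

40.2 kips (weld metal governs)

Weld metal: throat = 0.707×0.375 = 0.26513 in, L = 4.8125 in. φR_n = 0.75 × 0.6 × 70 × 0.26513 × 4.8125 = 40.2 kips.
Base metal shear (0.3125 in plate): yield φR_n = 1.0×0.6×50×0.3125×4.8125 = 45.1 kips; rupture φR_n = 0.75×0.6×65×0.3125×4.8125 = 44.0 kips; take 44.0 kips (rupture).
Governing: min(40.2, 44.0) = 40.2 kips → weld metal.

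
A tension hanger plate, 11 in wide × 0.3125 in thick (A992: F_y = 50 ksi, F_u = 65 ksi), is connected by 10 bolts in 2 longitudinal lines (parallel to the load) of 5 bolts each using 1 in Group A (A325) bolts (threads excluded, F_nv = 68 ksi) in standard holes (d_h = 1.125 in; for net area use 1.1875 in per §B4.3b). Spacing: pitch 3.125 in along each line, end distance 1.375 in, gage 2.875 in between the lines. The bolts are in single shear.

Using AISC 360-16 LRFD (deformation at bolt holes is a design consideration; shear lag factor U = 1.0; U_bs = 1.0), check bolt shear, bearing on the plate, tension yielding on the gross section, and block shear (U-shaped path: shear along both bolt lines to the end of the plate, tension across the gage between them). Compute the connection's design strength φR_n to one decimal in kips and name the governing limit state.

Bolt shear: A_b = π(1)²/4 = 0.7854 in². φR_n = 0.75 × 68 × 0.7854 × 10 × 1 = 400.6 kips.
Bearing (0.3125 in plate, F_u = 65 ksi): end bolts L_c = 1.375 − 1.125/2 = 0.8125, R_n = min(1.2×0.8125×0.3125×65, 2.4×1×0.3125×65) = 19.805 kips/bolt; interior L_c = 3.125 − 1.125 = 2, R_n = 48.75 kips/bolt. φR_n = 0.75 × (2×19.805 + 8×48.75) = 322.2 kips.
Tension yield (gross): A_g = 11×0.3125 = 3.4375 in². φR_n = 0.90 × 50 × 3.4375 = 154.7 kips.
Block shear: shear path 2×[1.375+4×3.125] = 2×13.875 in, A_gv = 8.6719, A_nv = 2×(13.875 − 4.5×1.1875)×0.3125 = 5.332 in²; tension across gage: (2.875 − 1×1.1875)×0.3125 = 0.52734 in². R_n = min(0.6×65×5.332, 0.6×50×8.6719) + 1.0×65×0.52734 = min(207.95, 260.16) + 34.277 = 242.23 kips. φR_n = 0.75 × 242.23 = 181.7 kips.
Governing: min(400.6, 322.2, 154.7, 181.7) = 154.7 kips → gross-section yield.

154.7 kips (gross-section yield governs)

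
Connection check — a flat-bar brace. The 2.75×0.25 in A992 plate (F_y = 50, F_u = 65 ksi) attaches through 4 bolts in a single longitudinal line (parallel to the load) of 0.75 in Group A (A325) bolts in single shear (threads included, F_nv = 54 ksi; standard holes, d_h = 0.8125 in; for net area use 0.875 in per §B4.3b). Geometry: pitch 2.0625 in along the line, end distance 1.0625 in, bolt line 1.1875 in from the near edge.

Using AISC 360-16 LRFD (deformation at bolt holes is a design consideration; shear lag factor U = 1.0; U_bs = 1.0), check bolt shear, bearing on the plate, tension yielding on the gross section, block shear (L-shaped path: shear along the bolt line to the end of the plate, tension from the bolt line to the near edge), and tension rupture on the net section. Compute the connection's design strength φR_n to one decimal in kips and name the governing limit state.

22.9 kips (net-section rupture governs)

Bolt shear: A_b = π(0.75)²/4 = 0.44179 in². φR_n = 0.75 × 54 × 0.44179 × 4 × 1 = 71.6 kips.
Bearing (0.25 in plate, F_u = 65 ksi): end bolts L_c = 1.0625 − 0.8125/2 = 0.65625, R_n = min(1.2×0.65625×0.25×65, 2.4×0.75×0.25×65) = 12.797 kips/bolt; interior L_c = 2.0625 − 0.8125 = 1.25, R_n = 24.375 kips/bolt. φR_n = 0.75 × (1×12.797 + 3×24.375) = 64.4 kips.
Tension yield (gross): A_g = 2.75×0.25 = 0.6875 in². φR_n = 0.90 × 50 × 0.6875 = 30.9 kips.
Block shear: shear path 1×[1.0625+3×2.0625] = 1×7.25 in, A_gv = 1.8125, A_nv = 1×(7.25 − 3.5×0.875)×0.25 = 1.0469 in²; tension to near edge: (1.1875 − 0.5×0.875)×0.25 = 0.1875 in². R_n = min(0.6×65×1.0469, 0.6×50×1.8125) + 1.0×65×0.1875 = min(40.829, 54.375) + 12.188 = 53.017 kips. φR_n = 0.75 × 53.017 = 39.8 kips.
Tension rupture (net): A_n = (2.75 − 1×0.875)×0.25 = 0.46875 in² (U = 1.0, A_e = A_n). φR_n = 0.75 × 65 × 0.46875 = 22.9 kips.
Governing: min(71.6, 64.4, 30.9, 39.8, 22.9) = 22.9 kips → net-section rupture.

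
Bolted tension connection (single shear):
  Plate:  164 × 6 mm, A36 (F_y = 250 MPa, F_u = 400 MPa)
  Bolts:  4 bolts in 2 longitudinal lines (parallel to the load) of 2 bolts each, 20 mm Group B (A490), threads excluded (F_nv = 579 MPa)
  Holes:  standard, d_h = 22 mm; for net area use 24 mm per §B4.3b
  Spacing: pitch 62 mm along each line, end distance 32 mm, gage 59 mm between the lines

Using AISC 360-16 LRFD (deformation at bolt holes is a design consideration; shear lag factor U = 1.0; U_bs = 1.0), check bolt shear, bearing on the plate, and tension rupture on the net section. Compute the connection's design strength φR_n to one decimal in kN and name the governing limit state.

208.8 kN (net-section rupture governs)

Bolt shear: A_b = π(20)²/4 = 314.16 mm². φR_n = 0.75 × 579 × 314.16 × 4 × 1 = 545.7 kN.
Bearing (6 mm plate, F_u = 400 MPa): end bolts L_c = 32 − 22/2 = 21, R_n = min(1.2×21×6×400, 2.4×20×6×400) = 60.48 kN/bolt; interior L_c = 62 − 22 = 40, R_n = 115.2 kN/bolt. φR_n = 0.75 × (2×60.48 + 2×115.2) = 263.5 kN.
Tension rupture (net): A_n = (164 − 2×24)×6 = 696 mm² (U = 1.0, A_e = A_n). φR_n = 0.75 × 400 × 696 = 208.8 kN.
Governing: min(545.7, 263.5, 208.8) = 208.8 kN → net-section rupture.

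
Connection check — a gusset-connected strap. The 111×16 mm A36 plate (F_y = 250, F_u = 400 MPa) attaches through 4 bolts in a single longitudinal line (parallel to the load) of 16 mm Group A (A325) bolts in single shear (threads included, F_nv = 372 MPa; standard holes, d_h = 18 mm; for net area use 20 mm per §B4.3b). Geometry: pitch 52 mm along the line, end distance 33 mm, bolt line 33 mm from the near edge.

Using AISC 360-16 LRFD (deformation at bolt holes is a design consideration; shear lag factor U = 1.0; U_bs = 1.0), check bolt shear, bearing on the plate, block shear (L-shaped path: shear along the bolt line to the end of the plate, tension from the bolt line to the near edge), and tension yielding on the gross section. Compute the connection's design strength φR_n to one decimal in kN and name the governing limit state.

Bolt shear: A_b = π(16)²/4 = 201.06 mm². φR_n = 0.75 × 372 × 201.06 × 4 × 1 = 224.4 kN.
Bearing (16 mm plate, F_u = 400 MPa): end bolts L_c = 33 − 18/2 = 24, R_n = min(1.2×24×16×400, 2.4×16×16×400) = 184.32 kN/bolt; interior L_c = 52 − 18 = 34, R_n = 245.76 kN/bolt. φR_n = 0.75 × (1×184.32 + 3×245.76) = 691.2 kN.
Block shear: shear path 1×[33+3×52] = 1×189 mm, A_gv = 3024, A_nv = 1×(189 − 3.5×20)×16 = 1904 mm²; tension to near edge: (33 − 0.5×20)×16 = 368 mm². R_n = min(0.6×400×1904, 0.6×250×3024) + 1.0×400×368 = min(456.96, 453.6) + 147.2 = 600.8 kN. φR_n = 0.75 × 600.8 = 450.6 kN.
Tension yield (gross): A_g = 111×16 = 1776 mm². φR_n = 0.90 × 250 × 1776 = 399.6 kN.
Governing: min(224.4, 691.2, 450.6, 399.6) = 224.4 kN → bolt shear.

224.4 kN (bolt shear governs)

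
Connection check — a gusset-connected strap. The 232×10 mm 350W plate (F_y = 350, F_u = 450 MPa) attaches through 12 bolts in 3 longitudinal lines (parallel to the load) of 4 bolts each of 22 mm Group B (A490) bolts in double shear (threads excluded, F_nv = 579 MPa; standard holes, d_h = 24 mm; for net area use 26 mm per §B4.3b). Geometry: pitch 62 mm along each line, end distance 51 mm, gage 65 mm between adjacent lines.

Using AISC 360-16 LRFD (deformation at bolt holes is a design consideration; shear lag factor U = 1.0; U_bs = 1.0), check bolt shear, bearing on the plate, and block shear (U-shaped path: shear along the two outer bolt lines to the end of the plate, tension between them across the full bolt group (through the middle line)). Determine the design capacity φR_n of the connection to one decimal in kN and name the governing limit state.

Bolt shear: A_b = π(22)²/4 = 380.13 mm². φR_n = 0.75 × 579 × 380.13 × 12 × 2 = 3961.7 kN.
Bearing (10 mm plate, F_u = 450 MPa): end bolts L_c = 51 − 24/2 = 39, R_n = min(1.2×39×10×450, 2.4×22×10×450) = 210.6 kN/bolt; interior L_c = 62 − 24 = 38, R_n = 205.2 kN/bolt. φR_n = 0.75 × (3×210.6 + 9×205.2) = 1859.0 kN.
Block shear: shear path 2×[51+3×62] = 2×237 mm, A_gv = 4740, A_nv = 2×(237 − 3.5×26)×10 = 2920 mm²; tension across gage: (130 − 2×26)×10 = 780 mm². R_n = min(0.6×450×2920, 0.6×350×4740) + 1.0×450×780 = min(788.4, 995.4) + 351 = 1139.4 kN. φR_n = 0.75 × 1139.4 = 854.6 kN.
Governing: min(3961.7, 1859.0, 854.6) = 854.6 kN → block shear.

854.6 kN (block shear governs)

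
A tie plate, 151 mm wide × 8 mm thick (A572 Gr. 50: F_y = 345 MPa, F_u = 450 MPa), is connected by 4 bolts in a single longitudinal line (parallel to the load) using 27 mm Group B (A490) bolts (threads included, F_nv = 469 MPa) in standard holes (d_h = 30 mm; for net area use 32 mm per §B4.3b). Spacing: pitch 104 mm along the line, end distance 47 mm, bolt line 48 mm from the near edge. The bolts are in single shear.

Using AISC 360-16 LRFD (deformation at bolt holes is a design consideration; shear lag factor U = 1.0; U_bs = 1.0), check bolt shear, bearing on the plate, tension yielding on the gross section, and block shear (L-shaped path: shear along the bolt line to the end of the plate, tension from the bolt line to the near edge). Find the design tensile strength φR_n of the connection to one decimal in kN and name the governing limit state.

Bolt shear: A_b = π(27)²/4 = 572.56 mm². φR_n = 0.75 × 469 × 572.56 × 4 × 1 = 805.6 kN.
Bearing (8 mm plate, F_u = 450 MPa): end bolts L_c = 47 − 30/2 = 32, R_n = min(1.2×32×8×450, 2.4×27×8×450) = 138.24 kN/bolt; interior L_c = 104 − 30 = 74, R_n = 233.28 kN/bolt. φR_n = 0.75 × (1×138.24 + 3×233.28) = 628.6 kN.
Tension yield (gross): A_g = 151×8 = 1208 mm². φR_n = 0.90 × 345 × 1208 = 375.1 kN.
Block shear: shear path 1×[47+3×104] = 1×359 mm, A_gv = 2872, A_nv = 1×(359 − 3.5×32)×8 = 1976 mm²; tension to near edge: (48 − 0.5×32)×8 = 256 mm². R_n = min(0.6×450×1976, 0.6×345×2872) + 1.0×450×256 = min(533.52, 594.5) + 115.2 = 648.72 kN. φR_n = 0.75 × 648.72 = 486.5 kN.
Governing: min(805.6, 628.6, 375.1, 486.5) = 375.1 kN → gross-section yield.

375.1 kN (gross-section yield governs)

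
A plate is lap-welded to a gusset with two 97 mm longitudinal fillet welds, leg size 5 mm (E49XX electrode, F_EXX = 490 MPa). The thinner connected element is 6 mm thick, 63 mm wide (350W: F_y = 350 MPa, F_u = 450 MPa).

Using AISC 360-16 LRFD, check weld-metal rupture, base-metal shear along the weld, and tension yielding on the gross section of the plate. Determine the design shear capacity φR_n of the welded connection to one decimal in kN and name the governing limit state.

119.1 kN (gross-section yield governs)

Weld metal: throat = 0.707×5 = 3.535 mm, L = 2×97 = 194 mm. φR_n = 0.75 × 0.6 × 490 × 3.535 × 194 = 151.2 kN.
Base metal shear (6 mm plate): yield φR_n = 1.0×0.6×350×6×194 = 244.4 kN; rupture φR_n = 0.75×0.6×450×6×194 = 235.7 kN; take 235.7 kN (rupture).
Tension yield (gross): A_g = 63×6 = 378 mm². φR_n = 0.90 × 350 × 378 = 119.1 kN.
Governing: min(151.2, 235.7, 119.1) = 119.1 kN → gross-section yield.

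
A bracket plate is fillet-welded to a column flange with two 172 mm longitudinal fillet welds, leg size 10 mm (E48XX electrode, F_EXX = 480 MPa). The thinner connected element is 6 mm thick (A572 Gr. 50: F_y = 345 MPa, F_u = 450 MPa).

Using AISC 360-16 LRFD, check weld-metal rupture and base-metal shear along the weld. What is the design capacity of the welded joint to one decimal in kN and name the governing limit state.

Weld metal: throat = 0.707×10 = 7.07 mm, L = 2×172 = 344 mm. φR_n = 0.75 × 0.6 × 480 × 7.07 × 344 = 525.3 kN.
Base metal shear (6 mm plate): yield φR_n = 1.0×0.6×345×6×344 = 427.2 kN; rupture φR_n = 0.75×0.6×450×6×344 = 418.0 kN; take 418.0 kN (rupture).
Governing: min(525.3, 418.0) = 418.0 kN → base-metal shear.

418.0 kN (base-metal shear governs)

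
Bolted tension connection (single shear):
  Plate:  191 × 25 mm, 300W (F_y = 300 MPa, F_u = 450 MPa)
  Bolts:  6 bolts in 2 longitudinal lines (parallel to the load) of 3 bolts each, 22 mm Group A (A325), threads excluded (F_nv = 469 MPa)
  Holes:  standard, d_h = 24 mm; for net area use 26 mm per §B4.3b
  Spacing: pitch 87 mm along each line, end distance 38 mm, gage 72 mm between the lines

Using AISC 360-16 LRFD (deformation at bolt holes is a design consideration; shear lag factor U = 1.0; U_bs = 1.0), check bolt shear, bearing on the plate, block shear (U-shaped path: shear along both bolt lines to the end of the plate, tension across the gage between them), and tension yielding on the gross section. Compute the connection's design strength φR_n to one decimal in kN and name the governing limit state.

Bolt shear: A_b = π(22)²/4 = 380.13 mm². φR_n = 0.75 × 469 × 380.13 × 6 × 1 = 802.3 kN.
Bearing (25 mm plate, F_u = 450 MPa): end bolts L_c = 38 − 24/2 = 26, R_n = min(1.2×26×25×450, 2.4×22×25×450) = 351 kN/bolt; interior L_c = 87 − 24 = 63, R_n = 594 kN/bolt. φR_n = 0.75 × (2×351 + 4×594) = 2308.5 kN.
Block shear: shear path 2×[38+2×87] = 2×212 mm, A_gv = 10600, A_nv = 2×(212 − 2.5×26)×25 = 7350 mm²; tension across gage: (72 − 1×26)×25 = 1150 mm². R_n = min(0.6×450×7350, 0.6×300×10600) + 1.0×450×1150 = min(1984.5, 1908) + 517.5 = 2425.5 kN. φR_n = 0.75 × 2425.5 = 1819.1 kN.
Tension yield (gross): A_g = 191×25 = 4775 mm². φR_n = 0.90 × 300 × 4775 = 1289.3 kN.
Governing: min(802.3, 2308.5, 1819.1, 1289.3) = 802.3 kN → bolt shear.

802.3 kN (bolt shear governs)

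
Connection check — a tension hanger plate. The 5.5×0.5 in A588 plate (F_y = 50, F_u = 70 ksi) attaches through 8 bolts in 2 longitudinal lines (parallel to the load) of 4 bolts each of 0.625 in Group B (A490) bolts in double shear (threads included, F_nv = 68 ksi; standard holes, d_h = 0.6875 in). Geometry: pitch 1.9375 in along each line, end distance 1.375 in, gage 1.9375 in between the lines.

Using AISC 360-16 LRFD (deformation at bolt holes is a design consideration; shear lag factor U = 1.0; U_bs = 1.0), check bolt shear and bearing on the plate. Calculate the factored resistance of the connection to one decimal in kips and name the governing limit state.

250.3 kips (bolt shear governs)

Bolt shear: A_b = π(0.625)²/4 = 0.3068 in². φR_n = 0.75 × 68 × 0.3068 × 8 × 2 = 250.3 kips.
Bearing (0.5 in plate, F_u = 70 ksi): end bolts L_c = 1.375 − 0.6875/2 = 1.03125, R_n = min(1.2×1.03125×0.5×70, 2.4×0.625×0.5×70) = 43.313 kips/bolt; interior L_c = 1.9375 − 0.6875 = 1.25, R_n = 52.5 kips/bolt. φR_n = 0.75 × (2×43.313 + 6×52.5) = 301.2 kips.
Governing: min(250.3, 301.2) = 250.3 kips → bolt shear.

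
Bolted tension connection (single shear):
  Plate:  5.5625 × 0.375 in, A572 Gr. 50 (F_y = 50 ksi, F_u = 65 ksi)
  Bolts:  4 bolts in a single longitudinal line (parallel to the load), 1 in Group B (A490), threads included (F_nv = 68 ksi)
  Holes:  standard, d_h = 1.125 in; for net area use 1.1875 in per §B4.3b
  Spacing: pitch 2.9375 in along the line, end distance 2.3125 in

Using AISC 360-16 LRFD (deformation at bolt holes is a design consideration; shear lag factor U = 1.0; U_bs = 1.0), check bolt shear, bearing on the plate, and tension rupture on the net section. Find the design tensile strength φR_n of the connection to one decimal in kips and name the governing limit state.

80.0 kips (net-section rupture governs)

Bolt shear: A_b = π(1)²/4 = 0.7854 in². φR_n = 0.75 × 68 × 0.7854 × 4 × 1 = 160.2 kips.
Bearing (0.375 in plate, F_u = 65 ksi): end bolts L_c = 2.3125 − 1.125/2 = 1.75, R_n = min(1.2×1.75×0.375×65, 2.4×1×0.375×65) = 51.188 kips/bolt; interior L_c = 2.9375 − 1.125 = 1.8125, R_n = 53.016 kips/bolt. φR_n = 0.75 × (1×51.188 + 3×53.016) = 157.7 kips.
Tension rupture (net): A_n = (5.5625 − 1×1.1875)×0.375 = 1.6406 in² (U = 1.0, A_e = A_n). φR_n = 0.75 × 65 × 1.6406 = 80.0 kips.
Governing: min(160.2, 157.7, 80.0) = 80.0 kips → net-section rupture.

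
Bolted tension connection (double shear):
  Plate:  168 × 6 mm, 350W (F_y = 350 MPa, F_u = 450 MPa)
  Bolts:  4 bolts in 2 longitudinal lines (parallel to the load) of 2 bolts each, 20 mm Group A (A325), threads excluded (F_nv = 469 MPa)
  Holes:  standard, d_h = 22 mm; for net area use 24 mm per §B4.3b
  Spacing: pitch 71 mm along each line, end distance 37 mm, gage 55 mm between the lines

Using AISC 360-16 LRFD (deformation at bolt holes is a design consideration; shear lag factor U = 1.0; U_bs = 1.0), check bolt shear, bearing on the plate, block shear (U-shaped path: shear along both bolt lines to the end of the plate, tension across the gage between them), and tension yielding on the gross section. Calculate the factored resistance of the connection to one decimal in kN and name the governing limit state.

237.7 kN (block shear governs)

Bolt shear: A_b = π(20)²/4 = 314.16 mm². φR_n = 0.75 × 469 × 314.16 × 4 × 2 = 884.0 kN.
Bearing (6 mm plate, F_u = 450 MPa): end bolts L_c = 37 − 22/2 = 26, R_n = min(1.2×26×6×450, 2.4×20×6×450) = 84.24 kN/bolt; interior L_c = 71 − 22 = 49, R_n = 129.6 kN/bolt. φR_n = 0.75 × (2×84.24 + 2×129.6) = 320.8 kN.
Block shear: shear path 2×[37+1×71] = 2×108 mm, A_gv = 1296, A_nv = 2×(108 − 1.5×24)×6 = 864 mm²; tension across gage: (55 − 1×24)×6 = 186 mm². R_n = min(0.6×450×864, 0.6×350×1296) + 1.0×450×186 = min(233.28, 272.16) + 83.7 = 316.98 kN. φR_n = 0.75 × 316.98 = 237.7 kN.
Tension yield (gross): A_g = 168×6 = 1008 mm². φR_n = 0.90 × 350 × 1008 = 317.5 kN.
Governing: min(884.0, 320.8, 237.7, 317.5) = 237.7 kN → block shear.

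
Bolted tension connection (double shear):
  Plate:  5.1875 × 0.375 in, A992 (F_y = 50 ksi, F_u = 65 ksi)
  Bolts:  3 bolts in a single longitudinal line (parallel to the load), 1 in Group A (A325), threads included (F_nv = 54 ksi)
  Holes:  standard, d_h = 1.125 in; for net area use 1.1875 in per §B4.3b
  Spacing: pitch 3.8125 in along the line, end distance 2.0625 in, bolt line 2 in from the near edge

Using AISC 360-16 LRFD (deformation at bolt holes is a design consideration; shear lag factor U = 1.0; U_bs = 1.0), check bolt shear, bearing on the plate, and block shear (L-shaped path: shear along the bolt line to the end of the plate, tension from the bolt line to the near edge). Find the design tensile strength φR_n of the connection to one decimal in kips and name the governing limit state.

Bolt shear: A_b = π(1)²/4 = 0.7854 in². φR_n = 0.75 × 54 × 0.7854 × 3 × 2 = 190.9 kips.
Bearing (0.375 in plate, F_u = 65 ksi): end bolts L_c = 2.0625 − 1.125/2 = 1.5, R_n = min(1.2×1.5×0.375×65, 2.4×1×0.375×65) = 43.875 kips/bolt; interior L_c = 3.8125 − 1.125 = 2.6875, R_n = 58.5 kips/bolt. φR_n = 0.75 × (1×43.875 + 2×58.5) = 120.7 kips.
Block shear: shear path 1×[2.0625+2×3.8125] = 1×9.6875 in, A_gv = 3.6328, A_nv = 1×(9.6875 − 2.5×1.1875)×0.375 = 2.5195 in²; tension to near edge: (2 − 0.5×1.1875)×0.375 = 0.52734 in². R_n = min(0.6×65×2.5195, 0.6×50×3.6328) + 1.0×65×0.52734 = min(98.261, 108.98) + 34.277 = 132.54 kips. φR_n = 0.75 × 132.54 = 99.4 kips.
Governing: min(190.9, 120.7, 99.4) = 99.4 kips → block shear.

99.4 kips (block shear governs)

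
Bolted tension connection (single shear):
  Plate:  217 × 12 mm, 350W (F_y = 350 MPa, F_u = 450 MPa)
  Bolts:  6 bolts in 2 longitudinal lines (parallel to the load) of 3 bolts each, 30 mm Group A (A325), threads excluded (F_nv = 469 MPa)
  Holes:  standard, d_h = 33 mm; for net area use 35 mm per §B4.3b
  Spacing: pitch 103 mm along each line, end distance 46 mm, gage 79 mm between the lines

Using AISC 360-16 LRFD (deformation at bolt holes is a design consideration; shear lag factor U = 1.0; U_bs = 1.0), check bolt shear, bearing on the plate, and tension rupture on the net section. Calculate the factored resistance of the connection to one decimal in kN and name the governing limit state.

595.4 kN (net-section rupture governs)

Bolt shear: A_b = π(30)²/4 = 706.86 mm². φR_n = 0.75 × 469 × 706.86 × 6 × 1 = 1491.8 kN.
Bearing (12 mm plate, F_u = 450 MPa): end bolts L_c = 46 − 33/2 = 29.5, R_n = min(1.2×29.5×12×450, 2.4×30×12×450) = 191.16 kN/bolt; interior L_c = 103 − 33 = 70, R_n = 388.8 kN/bolt. φR_n = 0.75 × (2×191.16 + 4×388.8) = 1453.1 kN.
Tension rupture (net): A_n = (217 − 2×35)×12 = 1764 mm² (U = 1.0, A_e = A_n). φR_n = 0.75 × 450 × 1764 = 595.4 kN.
Governing: min(1491.8, 1453.1, 595.4) = 595.4 kN → net-section rupture.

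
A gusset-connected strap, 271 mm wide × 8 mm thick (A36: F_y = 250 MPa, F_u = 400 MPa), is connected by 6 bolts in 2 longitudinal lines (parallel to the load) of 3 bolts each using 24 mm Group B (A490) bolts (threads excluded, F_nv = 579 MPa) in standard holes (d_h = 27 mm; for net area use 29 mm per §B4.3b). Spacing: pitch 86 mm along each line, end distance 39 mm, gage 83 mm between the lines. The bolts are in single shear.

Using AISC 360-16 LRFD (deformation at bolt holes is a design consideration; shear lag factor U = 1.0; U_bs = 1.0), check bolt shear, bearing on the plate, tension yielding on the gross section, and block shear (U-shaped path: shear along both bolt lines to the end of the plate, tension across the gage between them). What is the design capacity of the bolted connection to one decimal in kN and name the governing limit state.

Bolt shear: A_b = π(24)²/4 = 452.39 mm². φR_n = 0.75 × 579 × 452.39 × 6 × 1 = 1178.7 kN.
Bearing (8 mm plate, F_u = 400 MPa): end bolts L_c = 39 − 27/2 = 25.5, R_n = min(1.2×25.5×8×400, 2.4×24×8×400) = 97.92 kN/bolt; interior L_c = 86 − 27 = 59, R_n = 184.32 kN/bolt. φR_n = 0.75 × (2×97.92 + 4×184.32) = 699.8 kN.
Tension yield (gross): A_g = 271×8 = 2168 mm². φR_n = 0.90 × 250 × 2168 = 487.8 kN.
Block shear: shear path 2×[39+2×86] = 2×211 mm, A_gv = 3376, A_nv = 2×(211 − 2.5×29)×8 = 2216 mm²; tension across gage: (83 − 1×29)×8 = 432 mm². R_n = min(0.6×400×2216, 0.6×250×3376) + 1.0×400×432 = min(531.84, 506.4) + 172.8 = 679.2 kN. φR_n = 0.75 × 679.2 = 509.4 kN.
Governing: min(1178.7, 699.8, 487.8, 509.4) = 487.8 kN → gross-section yield.

487.8 kN (gross-section yield governs)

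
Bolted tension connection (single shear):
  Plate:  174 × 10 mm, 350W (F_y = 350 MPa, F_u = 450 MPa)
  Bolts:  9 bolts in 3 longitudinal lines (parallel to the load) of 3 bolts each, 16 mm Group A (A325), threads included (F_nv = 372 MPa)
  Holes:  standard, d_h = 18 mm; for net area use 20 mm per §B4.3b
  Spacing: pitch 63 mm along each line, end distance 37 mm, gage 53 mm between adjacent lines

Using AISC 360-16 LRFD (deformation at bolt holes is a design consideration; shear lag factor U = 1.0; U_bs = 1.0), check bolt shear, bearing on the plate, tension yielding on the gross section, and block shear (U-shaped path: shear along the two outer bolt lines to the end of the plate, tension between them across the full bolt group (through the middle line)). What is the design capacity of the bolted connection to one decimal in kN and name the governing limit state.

504.9 kN (bolt shear governs)

Bolt shear: A_b = π(16)²/4 = 201.06 mm². φR_n = 0.75 × 372 × 201.06 × 9 × 1 = 504.9 kN.
Bearing (10 mm plate, F_u = 450 MPa): end bolts L_c = 37 − 18/2 = 28, R_n = min(1.2×28×10×450, 2.4×16×10×450) = 151.2 kN/bolt; interior L_c = 63 − 18 = 45, R_n = 172.8 kN/bolt. φR_n = 0.75 × (3×151.2 + 6×172.8) = 1117.8 kN.
Tension yield (gross): A_g = 174×10 = 1740 mm². φR_n = 0.90 × 350 × 1740 = 548.1 kN.
Block shear: shear path 2×[37+2×63] = 2×163 mm, A_gv = 3260, A_nv = 2×(163 − 2.5×20)×10 = 2260 mm²; tension across gage: (106 − 2×20)×10 = 660 mm². R_n = min(0.6×450×2260, 0.6×350×3260) + 1.0×450×660 = min(610.2, 684.6) + 297 = 907.2 kN. φR_n = 0.75 × 907.2 = 680.4 kN.
Governing: min(504.9, 1117.8, 548.1, 680.4) = 504.9 kN → bolt shear.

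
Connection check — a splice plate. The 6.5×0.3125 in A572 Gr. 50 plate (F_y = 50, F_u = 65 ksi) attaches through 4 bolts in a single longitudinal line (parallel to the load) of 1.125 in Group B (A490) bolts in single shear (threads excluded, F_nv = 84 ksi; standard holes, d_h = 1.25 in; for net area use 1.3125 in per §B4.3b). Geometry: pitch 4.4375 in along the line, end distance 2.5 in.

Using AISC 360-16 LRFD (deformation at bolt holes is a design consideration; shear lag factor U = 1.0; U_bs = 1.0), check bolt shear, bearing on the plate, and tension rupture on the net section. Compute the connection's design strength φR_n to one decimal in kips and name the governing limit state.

79.0 kips (net-section rupture governs)

Bolt shear: A_b = π(1.125)²/4 = 0.99402 in². φR_n = 0.75 × 84 × 0.99402 × 4 × 1 = 250.5 kips.
Bearing (0.3125 in plate, F_u = 65 ksi): end bolts L_c = 2.5 − 1.25/2 = 1.875, R_n = min(1.2×1.875×0.3125×65, 2.4×1.125×0.3125×65) = 45.703 kips/bolt; interior L_c = 4.4375 − 1.25 = 3.1875, R_n = 54.844 kips/bolt. φR_n = 0.75 × (1×45.703 + 3×54.844) = 157.7 kips.
Tension rupture (net): A_n = (6.5 − 1×1.3125)×0.3125 = 1.6211 in² (U = 1.0, A_e = A_n). φR_n = 0.75 × 65 × 1.6211 = 79.0 kips.
Governing: min(250.5, 157.7, 79.0) = 79.0 kips → net-section rupture.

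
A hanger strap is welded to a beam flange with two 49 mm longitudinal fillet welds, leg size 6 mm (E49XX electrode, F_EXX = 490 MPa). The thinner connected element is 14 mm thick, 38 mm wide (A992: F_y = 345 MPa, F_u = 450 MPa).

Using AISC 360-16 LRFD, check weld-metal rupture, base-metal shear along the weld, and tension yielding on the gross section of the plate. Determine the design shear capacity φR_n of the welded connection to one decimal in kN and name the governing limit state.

Weld metal: throat = 0.707×6 = 4.242 mm, L = 2×49 = 98 mm. φR_n = 0.75 × 0.6 × 490 × 4.242 × 98 = 91.7 kN.
Base metal shear (14 mm plate): yield φR_n = 1.0×0.6×345×14×98 = 284.0 kN; rupture φR_n = 0.75×0.6×450×14×98 = 277.8 kN; take 277.8 kN (rupture).
Tension yield (gross): A_g = 38×14 = 532 mm². φR_n = 0.90 × 345 × 532 = 165.2 kN.
Governing: min(91.7, 277.8, 165.2) = 91.7 kN → weld metal.

91.7 kN (weld metal governs)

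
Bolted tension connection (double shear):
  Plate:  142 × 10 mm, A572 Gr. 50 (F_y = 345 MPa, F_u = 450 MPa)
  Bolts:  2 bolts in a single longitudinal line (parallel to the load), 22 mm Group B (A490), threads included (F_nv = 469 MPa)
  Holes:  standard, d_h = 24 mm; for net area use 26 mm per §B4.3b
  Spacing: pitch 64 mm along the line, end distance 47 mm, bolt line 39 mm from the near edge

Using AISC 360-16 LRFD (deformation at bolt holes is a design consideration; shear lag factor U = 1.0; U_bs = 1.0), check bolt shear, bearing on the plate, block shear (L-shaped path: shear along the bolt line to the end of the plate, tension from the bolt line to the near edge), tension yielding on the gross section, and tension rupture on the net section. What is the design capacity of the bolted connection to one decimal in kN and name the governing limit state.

233.6 kN (block shear governs)

Bolt shear: A_b = π(22)²/4 = 380.13 mm². φR_n = 0.75 × 469 × 380.13 × 2 × 2 = 534.8 kN.
Bearing (10 mm plate, F_u = 450 MPa): end bolts L_c = 47 − 24/2 = 35, R_n = min(1.2×35×10×450, 2.4×22×10×450) = 189 kN/bolt; interior L_c = 64 − 24 = 40, R_n = 216 kN/bolt. φR_n = 0.75 × (1×189 + 1×216) = 303.8 kN.
Block shear: shear path 1×[47+1×64] = 1×111 mm, A_gv = 1110, A_nv = 1×(111 − 1.5×26)×10 = 720 mm²; tension to near edge: (39 − 0.5×26)×10 = 260 mm². R_n = min(0.6×450×720, 0.6×345×1110) + 1.0×450×260 = min(194.4, 229.77) + 117 = 311.4 kN. φR_n = 0.75 × 311.4 = 233.6 kN.
Tension yield (gross): A_g = 142×10 = 1420 mm². φR_n = 0.90 × 345 × 1420 = 440.9 kN.
Tension rupture (net): A_n = (142 − 1×26)×10 = 1160 mm² (U = 1.0, A_e = A_n). φR_n = 0.75 × 450 × 1160 = 391.5 kN.
Governing: min(534.8, 303.8, 233.6, 440.9, 391.5) = 233.6 kN → block shear.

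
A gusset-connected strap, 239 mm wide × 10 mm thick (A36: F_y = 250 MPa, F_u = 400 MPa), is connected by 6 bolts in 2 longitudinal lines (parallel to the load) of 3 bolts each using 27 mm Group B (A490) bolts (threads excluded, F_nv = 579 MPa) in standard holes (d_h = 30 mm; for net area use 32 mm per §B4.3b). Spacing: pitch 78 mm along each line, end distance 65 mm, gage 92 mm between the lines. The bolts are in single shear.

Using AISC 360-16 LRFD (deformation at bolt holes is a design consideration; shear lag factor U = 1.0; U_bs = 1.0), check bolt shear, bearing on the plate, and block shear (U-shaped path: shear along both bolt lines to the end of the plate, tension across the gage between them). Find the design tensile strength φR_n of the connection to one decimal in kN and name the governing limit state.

Bolt shear: A_b = π(27)²/4 = 572.56 mm². φR_n = 0.75 × 579 × 572.56 × 6 × 1 = 1491.8 kN.
Bearing (10 mm plate, F_u = 400 MPa): end bolts L_c = 65 − 30/2 = 50, R_n = min(1.2×50×10×400, 2.4×27×10×400) = 240 kN/bolt; interior L_c = 78 − 30 = 48, R_n = 230.4 kN/bolt. φR_n = 0.75 × (2×240 + 4×230.4) = 1051.2 kN.
Block shear: shear path 2×[65+2×78] = 2×221 mm, A_gv = 4420, A_nv = 2×(221 − 2.5×32)×10 = 2820 mm²; tension across gage: (92 − 1×32)×10 = 600 mm². R_n = min(0.6×400×2820, 0.6×250×4420) + 1.0×400×600 = min(676.8, 663) + 240 = 903 kN. φR_n = 0.75 × 903 = 677.3 kN.
Governing: min(1491.8, 1051.2, 677.3) = 677.3 kN → block shear.

677.3 kN (block shear governs)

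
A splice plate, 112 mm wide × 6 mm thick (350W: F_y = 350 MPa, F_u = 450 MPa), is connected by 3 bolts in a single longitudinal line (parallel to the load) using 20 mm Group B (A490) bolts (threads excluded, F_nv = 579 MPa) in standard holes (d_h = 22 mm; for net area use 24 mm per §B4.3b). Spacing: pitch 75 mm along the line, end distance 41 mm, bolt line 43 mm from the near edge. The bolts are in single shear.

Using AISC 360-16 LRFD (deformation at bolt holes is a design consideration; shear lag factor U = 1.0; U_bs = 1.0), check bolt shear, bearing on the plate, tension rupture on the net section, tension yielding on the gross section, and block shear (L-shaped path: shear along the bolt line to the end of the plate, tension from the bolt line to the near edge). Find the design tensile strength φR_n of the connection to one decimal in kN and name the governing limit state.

Bolt shear: A_b = π(20)²/4 = 314.16 mm². φR_n = 0.75 × 579 × 314.16 × 3 × 1 = 409.3 kN.
Bearing (6 mm plate, F_u = 450 MPa): end bolts L_c = 41 − 22/2 = 30, R_n = min(1.2×30×6×450, 2.4×20×6×450) = 97.2 kN/bolt; interior L_c = 75 − 22 = 53, R_n = 129.6 kN/bolt. φR_n = 0.75 × (1×97.2 + 2×129.6) = 267.3 kN.
Tension rupture (net): A_n = (112 − 1×24)×6 = 528 mm² (U = 1.0, A_e = A_n). φR_n = 0.75 × 450 × 528 = 178.2 kN.
Tension yield (gross): A_g = 112×6 = 672 mm². φR_n = 0.90 × 350 × 672 = 211.7 kN.
Block shear: shear path 1×[41+2×75] = 1×191 mm, A_gv = 1146, A_nv = 1×(191 − 2.5×24)×6 = 786 mm²; tension to near edge: (43 − 0.5×24)×6 = 186 mm². R_n = min(0.6×450×786, 0.6×350×1146) + 1.0×450×186 = min(212.22, 240.66) + 83.7 = 295.92 kN. φR_n = 0.75 × 295.92 = 221.9 kN.
Governing: min(409.3, 267.3, 178.2, 211.7, 221.9) = 178.2 kN → net-section rupture.

178.2 kN (net-section rupture governs)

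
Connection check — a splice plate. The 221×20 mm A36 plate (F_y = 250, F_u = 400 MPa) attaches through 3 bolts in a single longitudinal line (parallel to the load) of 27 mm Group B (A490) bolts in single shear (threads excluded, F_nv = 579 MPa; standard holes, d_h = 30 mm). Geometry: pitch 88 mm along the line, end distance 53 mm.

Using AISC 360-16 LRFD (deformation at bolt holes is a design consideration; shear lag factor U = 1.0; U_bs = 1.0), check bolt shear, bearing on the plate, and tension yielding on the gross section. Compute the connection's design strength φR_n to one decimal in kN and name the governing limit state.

745.9 kN (bolt shear governs)

Bolt shear: A_b = π(27)²/4 = 572.56 mm². φR_n = 0.75 × 579 × 572.56 × 3 × 1 = 745.9 kN.
Bearing (20 mm plate, F_u = 400 MPa): end bolts L_c = 53 − 30/2 = 38, R_n = min(1.2×38×20×400, 2.4×27×20×400) = 364.8 kN/bolt; interior L_c = 88 − 30 = 58, R_n = 518.4 kN/bolt. φR_n = 0.75 × (1×364.8 + 2×518.4) = 1051.2 kN.
Tension yield (gross): A_g = 221×20 = 4420 mm². φR_n = 0.90 × 250 × 4420 = 994.5 kN.
Governing: min(745.9, 1051.2, 994.5) = 745.9 kN → bolt shear.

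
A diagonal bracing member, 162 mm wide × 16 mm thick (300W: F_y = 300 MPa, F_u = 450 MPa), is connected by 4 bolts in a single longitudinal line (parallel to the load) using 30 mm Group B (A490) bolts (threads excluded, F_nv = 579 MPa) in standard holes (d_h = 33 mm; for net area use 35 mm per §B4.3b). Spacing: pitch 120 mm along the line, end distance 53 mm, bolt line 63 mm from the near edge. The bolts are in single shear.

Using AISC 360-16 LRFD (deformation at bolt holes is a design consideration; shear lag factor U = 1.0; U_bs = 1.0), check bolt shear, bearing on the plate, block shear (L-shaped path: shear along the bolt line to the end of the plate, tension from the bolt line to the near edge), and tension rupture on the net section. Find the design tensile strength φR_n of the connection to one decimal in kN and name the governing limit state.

685.8 kN (net-section rupture governs)

Bolt shear: A_b = π(30)²/4 = 706.86 mm². φR_n = 0.75 × 579 × 706.86 × 4 × 1 = 1227.8 kN.
Bearing (16 mm plate, F_u = 450 MPa): end bolts L_c = 53 − 33/2 = 36.5, R_n = min(1.2×36.5×16×450, 2.4×30×16×450) = 315.36 kN/bolt; interior L_c = 120 − 33 = 87, R_n = 518.4 kN/bolt. φR_n = 0.75 × (1×315.36 + 3×518.4) = 1402.9 kN.
Block shear: shear path 1×[53+3×120] = 1×413 mm, A_gv = 6608, A_nv = 1×(413 − 3.5×35)×16 = 4648 mm²; tension to near edge: (63 − 0.5×35)×16 = 728 mm². R_n = min(0.6×450×4648, 0.6×300×6608) + 1.0×450×728 = min(1255, 1189.4) + 327.6 = 1517 kN. φR_n = 0.75 × 1517 = 1137.8 kN.
Tension rupture (net): A_n = (162 − 1×35)×16 = 2032 mm² (U = 1.0, A_e = A_n). φR_n = 0.75 × 450 × 2032 = 685.8 kN.
Governing: min(1227.8, 1402.9, 1137.8, 685.8) = 685.8 kN → net-section rupture.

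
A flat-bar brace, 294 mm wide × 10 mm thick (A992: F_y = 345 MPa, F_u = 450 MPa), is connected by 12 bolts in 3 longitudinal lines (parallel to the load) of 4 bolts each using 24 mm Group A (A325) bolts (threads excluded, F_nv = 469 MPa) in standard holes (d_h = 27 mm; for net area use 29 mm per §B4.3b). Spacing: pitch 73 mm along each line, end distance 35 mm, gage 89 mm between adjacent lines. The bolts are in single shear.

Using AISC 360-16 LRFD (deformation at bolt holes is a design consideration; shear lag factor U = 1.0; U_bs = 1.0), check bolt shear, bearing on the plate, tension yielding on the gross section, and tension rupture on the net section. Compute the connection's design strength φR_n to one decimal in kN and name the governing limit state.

Bolt shear: A_b = π(24)²/4 = 452.39 mm². φR_n = 0.75 × 469 × 452.39 × 12 × 1 = 1909.5 kN.
Bearing (10 mm plate, F_u = 450 MPa): end bolts L_c = 35 − 27/2 = 21.5, R_n = min(1.2×21.5×10×450, 2.4×24×10×450) = 116.1 kN/bolt; interior L_c = 73 − 27 = 46, R_n = 248.4 kN/bolt. φR_n = 0.75 × (3×116.1 + 9×248.4) = 1937.9 kN.
Tension yield (gross): A_g = 294×10 = 2940 mm². φR_n = 0.90 × 345 × 2940 = 912.9 kN.
Tension rupture (net): A_n = (294 − 3×29)×10 = 2070 mm² (U = 1.0, A_e = A_n). φR_n = 0.75 × 450 × 2070 = 698.6 kN.
Governing: min(1909.5, 1937.9, 912.9, 698.6) = 698.6 kN → net-section rupture.

698.6 kN (net-section rupture governs)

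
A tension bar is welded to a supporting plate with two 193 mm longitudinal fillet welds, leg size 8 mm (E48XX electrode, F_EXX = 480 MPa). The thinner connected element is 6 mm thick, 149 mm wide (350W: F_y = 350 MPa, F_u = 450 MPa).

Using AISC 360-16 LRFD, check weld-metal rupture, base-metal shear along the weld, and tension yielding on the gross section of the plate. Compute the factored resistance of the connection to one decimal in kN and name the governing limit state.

Weld metal: throat = 0.707×8 = 5.656 mm, L = 2×193 = 386 mm. φR_n = 0.75 × 0.6 × 480 × 5.656 × 386 = 471.6 kN.
Base metal shear (6 mm plate): yield φR_n = 1.0×0.6×350×6×386 = 486.4 kN; rupture φR_n = 0.75×0.6×450×6×386 = 469.0 kN; take 469.0 kN (rupture).
Tension yield (gross): A_g = 149×6 = 894 mm². φR_n = 0.90 × 350 × 894 = 281.6 kN.
Governing: min(471.6, 469.0, 281.6) = 281.6 kN → gross-section yield.

281.6 kN (gross-section yield governs)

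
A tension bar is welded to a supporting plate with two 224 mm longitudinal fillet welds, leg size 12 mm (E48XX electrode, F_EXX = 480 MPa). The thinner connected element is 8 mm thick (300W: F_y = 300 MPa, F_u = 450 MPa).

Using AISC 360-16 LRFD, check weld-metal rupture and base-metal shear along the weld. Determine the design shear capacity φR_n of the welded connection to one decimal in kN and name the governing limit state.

Weld metal: throat = 0.707×12 = 8.484 mm, L = 2×224 = 448 mm. φR_n = 0.75 × 0.6 × 480 × 8.484 × 448 = 821.0 kN.
Base metal shear (8 mm plate): yield φR_n = 1.0×0.6×300×8×448 = 645.1 kN; rupture φR_n = 0.75×0.6×450×8×448 = 725.8 kN; take 645.1 kN (yield).
Governing: min(821.0, 645.1) = 645.1 kN → base-metal shear.

645.1 kN (base-metal shear governs)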